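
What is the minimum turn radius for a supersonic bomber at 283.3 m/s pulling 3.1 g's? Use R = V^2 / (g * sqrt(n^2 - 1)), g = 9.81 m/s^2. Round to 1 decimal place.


Step 1: V^2 = 283.3^2 = 80258.89
Step 2: n^2 - 1 = 3.1^2 - 1 = 8.61
Step 3: sqrt(8.61) = 2.93428
Step 4: R = 80258.89 / (9.81 * 2.93428) = 2788.2 m

2788.2


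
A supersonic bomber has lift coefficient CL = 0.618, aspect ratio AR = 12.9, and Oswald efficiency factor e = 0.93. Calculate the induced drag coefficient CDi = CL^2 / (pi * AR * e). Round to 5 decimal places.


Step 1: CL^2 = 0.618^2 = 0.381924
Step 2: pi * AR * e = 3.14159 * 12.9 * 0.93 = 37.689687
Step 3: CDi = 0.381924 / 37.689687 = 0.01013

0.01013


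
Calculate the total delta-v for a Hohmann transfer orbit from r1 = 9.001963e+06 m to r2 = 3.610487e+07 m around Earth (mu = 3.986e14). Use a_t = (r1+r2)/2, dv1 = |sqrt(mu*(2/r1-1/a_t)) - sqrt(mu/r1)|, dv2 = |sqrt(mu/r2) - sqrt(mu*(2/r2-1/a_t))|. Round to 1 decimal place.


Step 1: Transfer semi-major axis a_t = (9.001963e+06 + 3.610487e+07) / 2 = 2.255342e+07 m
Step 2: v1 (circular at r1) = sqrt(mu/r1) = 6654.26 m/s
Step 3: v_t1 = sqrt(mu*(2/r1 - 1/a_t)) = 8419.31 m/s
Step 4: dv1 = |8419.31 - 6654.26| = 1765.05 m/s
Step 5: v2 (circular at r2) = 3322.66 m/s, v_t2 = 2099.17 m/s
Step 6: dv2 = |3322.66 - 2099.17| = 1223.49 m/s
Step 7: Total delta-v = 1765.05 + 1223.49 = 2988.5 m/s

2988.5


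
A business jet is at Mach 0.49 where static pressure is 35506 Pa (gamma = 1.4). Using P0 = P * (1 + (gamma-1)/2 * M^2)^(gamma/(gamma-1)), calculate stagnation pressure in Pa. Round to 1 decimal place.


Step 1: (gamma-1)/2 * M^2 = 0.2 * 0.2401 = 0.04802
Step 2: 1 + 0.04802 = 1.04802
Step 3: Exponent gamma/(gamma-1) = 3.5
Step 4: P0 = 35506 * 1.04802^3.5 = 41840.3 Pa

41840.3


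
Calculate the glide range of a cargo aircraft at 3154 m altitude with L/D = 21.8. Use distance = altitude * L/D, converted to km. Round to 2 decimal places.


Step 1: Glide distance = altitude * L/D = 3154 * 21.8 = 68757.2 m
Step 2: Convert to km: 68757.2 / 1000 = 68.76 km

68.76


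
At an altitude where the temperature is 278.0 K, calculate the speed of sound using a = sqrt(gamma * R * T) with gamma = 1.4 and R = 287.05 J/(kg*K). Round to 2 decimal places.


Step 1: gamma * R * T = 1.4 * 287.05 * 278.0 = 111719.86
Step 2: a = sqrt(111719.86) = 334.25 m/s

334.25


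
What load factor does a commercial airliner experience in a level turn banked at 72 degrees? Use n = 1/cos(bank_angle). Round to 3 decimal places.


Step 1: Convert 72 degrees to radians = 1.256637
Step 2: cos(72 deg) = 0.309017
Step 3: n = 1 / 0.309017 = 3.236

3.236


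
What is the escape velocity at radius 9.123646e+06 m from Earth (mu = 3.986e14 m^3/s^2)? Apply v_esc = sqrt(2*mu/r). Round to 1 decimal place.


Step 1: 2*mu/r = 2 * 3.986e14 / 9.123646e+06 = 87377348.9239
Step 2: v_esc = sqrt(87377348.9239) = 9347.6 m/s

9347.6


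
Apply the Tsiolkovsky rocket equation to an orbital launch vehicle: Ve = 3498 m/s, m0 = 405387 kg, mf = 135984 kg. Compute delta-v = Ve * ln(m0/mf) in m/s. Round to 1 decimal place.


Step 1: Mass ratio m0/mf = 405387 / 135984 = 2.981137
Step 2: ln(2.981137) = 1.092305
Step 3: delta-v = 3498 * 1.092305 = 3820.9 m/s

3820.9


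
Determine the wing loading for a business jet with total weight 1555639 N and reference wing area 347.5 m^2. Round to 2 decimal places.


Step 1: Wing loading = W / S = 1555639 / 347.5
Step 2: Wing loading = 4476.66 N/m^2

4476.66


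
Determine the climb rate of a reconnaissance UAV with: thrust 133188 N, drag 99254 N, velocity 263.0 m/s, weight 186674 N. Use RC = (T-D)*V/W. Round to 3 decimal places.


Step 1: Excess thrust = T - D = 133188 - 99254 = 33934 N
Step 2: Excess power = 33934 * 263.0 = 8924642.0 W
Step 3: RC = 8924642.0 / 186674 = 47.809 m/s

47.809


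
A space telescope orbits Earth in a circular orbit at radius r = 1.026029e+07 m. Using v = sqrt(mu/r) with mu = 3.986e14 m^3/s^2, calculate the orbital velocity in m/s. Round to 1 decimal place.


Step 1: mu / r = 3.986e14 / 1.026029e+07 = 38848804.4685
Step 2: v = sqrt(38848804.4685) = 6232.9 m/s

6232.9


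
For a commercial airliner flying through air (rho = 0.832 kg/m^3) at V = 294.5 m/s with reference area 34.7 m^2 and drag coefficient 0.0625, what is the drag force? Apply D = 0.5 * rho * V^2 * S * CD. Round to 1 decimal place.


Step 1: Dynamic pressure q = 0.5 * 0.832 * 294.5^2 = 36079.784 Pa
Step 2: Drag D = q * S * CD = 36079.784 * 34.7 * 0.0625
Step 3: D = 78248.0 N

78248.0


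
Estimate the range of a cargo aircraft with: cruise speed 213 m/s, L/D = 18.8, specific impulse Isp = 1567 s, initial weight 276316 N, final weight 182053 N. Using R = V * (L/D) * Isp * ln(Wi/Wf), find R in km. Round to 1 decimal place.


Step 1: Coefficient = V * (L/D) * Isp = 213 * 18.8 * 1567 = 6274894.8 m
Step 2: Wi/Wf = 276316 / 182053 = 1.517778
Step 3: ln(1.517778) = 0.417247
Step 4: R = 6274894.8 * 0.417247 = 2618182.8 m = 2618.2 km

2618.2


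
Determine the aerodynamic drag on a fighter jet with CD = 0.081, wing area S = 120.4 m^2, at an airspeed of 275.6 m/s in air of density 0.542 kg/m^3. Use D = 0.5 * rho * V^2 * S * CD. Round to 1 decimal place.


Step 1: Dynamic pressure q = 0.5 * 0.542 * 275.6^2 = 20583.9026 Pa
Step 2: Drag D = q * S * CD = 20583.9026 * 120.4 * 0.081
Step 3: D = 200742.5 N

200742.5


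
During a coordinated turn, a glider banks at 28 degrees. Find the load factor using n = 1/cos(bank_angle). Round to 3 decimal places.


Step 1: Convert 28 degrees to radians = 0.488692
Step 2: cos(28 deg) = 0.882948
Step 3: n = 1 / 0.882948 = 1.133

1.133


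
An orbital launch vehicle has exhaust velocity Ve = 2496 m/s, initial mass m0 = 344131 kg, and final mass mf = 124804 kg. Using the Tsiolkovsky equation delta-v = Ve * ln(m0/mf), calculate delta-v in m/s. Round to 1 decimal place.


Step 1: Mass ratio m0/mf = 344131 / 124804 = 2.757372
Step 2: ln(2.757372) = 1.014278
Step 3: delta-v = 2496 * 1.014278 = 2531.6 m/s

2531.6


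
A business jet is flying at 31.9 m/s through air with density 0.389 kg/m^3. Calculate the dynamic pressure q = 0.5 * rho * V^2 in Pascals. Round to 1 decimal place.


Step 1: V^2 = 31.9^2 = 1017.61
Step 2: q = 0.5 * 0.389 * 1017.61
Step 3: q = 197.9 Pa

197.9


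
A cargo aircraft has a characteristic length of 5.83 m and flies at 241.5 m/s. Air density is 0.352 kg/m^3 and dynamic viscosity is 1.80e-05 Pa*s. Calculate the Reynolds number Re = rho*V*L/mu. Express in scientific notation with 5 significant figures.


Step 1: Numerator = rho * V * L = 0.352 * 241.5 * 5.83 = 495.59664
Step 2: Re = 495.59664 / 1.80e-05
Step 3: Re = 2.7533e+07

2.7533e+07


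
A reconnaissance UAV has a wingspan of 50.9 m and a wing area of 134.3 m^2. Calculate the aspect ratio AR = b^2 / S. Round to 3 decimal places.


Step 1: b^2 = 50.9^2 = 2590.81
Step 2: AR = 2590.81 / 134.3 = 19.291

19.291


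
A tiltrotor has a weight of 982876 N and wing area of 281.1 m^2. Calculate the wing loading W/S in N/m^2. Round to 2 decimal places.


Step 1: Wing loading = W / S = 982876 / 281.1
Step 2: Wing loading = 3496.54 N/m^2

3496.54


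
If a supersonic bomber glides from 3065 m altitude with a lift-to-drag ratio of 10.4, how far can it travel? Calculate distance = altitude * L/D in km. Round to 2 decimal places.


Step 1: Glide distance = altitude * L/D = 3065 * 10.4 = 31876.0 m
Step 2: Convert to km: 31876.0 / 1000 = 31.88 km

31.88


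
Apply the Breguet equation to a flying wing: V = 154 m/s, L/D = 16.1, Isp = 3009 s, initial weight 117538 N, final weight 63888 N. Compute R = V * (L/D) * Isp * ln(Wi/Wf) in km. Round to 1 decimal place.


Step 1: Coefficient = V * (L/D) * Isp = 154 * 16.1 * 3009 = 7460514.6 m
Step 2: Wi/Wf = 117538 / 63888 = 1.839751
Step 3: ln(1.839751) = 0.60963
Step 4: R = 7460514.6 * 0.60963 = 4548154.5 m = 4548.2 km

4548.2


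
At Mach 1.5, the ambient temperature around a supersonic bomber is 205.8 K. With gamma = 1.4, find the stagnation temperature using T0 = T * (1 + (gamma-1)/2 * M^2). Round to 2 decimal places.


Step 1: (gamma-1)/2 = 0.2
Step 2: M^2 = 2.25
Step 3: 1 + 0.2 * 2.25 = 1.45
Step 4: T0 = 205.8 * 1.45 = 298.41 K

298.41


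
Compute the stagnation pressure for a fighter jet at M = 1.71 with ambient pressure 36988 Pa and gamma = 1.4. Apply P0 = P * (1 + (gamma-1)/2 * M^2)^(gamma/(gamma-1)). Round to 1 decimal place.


Step 1: (gamma-1)/2 * M^2 = 0.2 * 2.9241 = 0.58482
Step 2: 1 + 0.58482 = 1.58482
Step 3: Exponent gamma/(gamma-1) = 3.5
Step 4: P0 = 36988 * 1.58482^3.5 = 185349.2 Pa

185349.2


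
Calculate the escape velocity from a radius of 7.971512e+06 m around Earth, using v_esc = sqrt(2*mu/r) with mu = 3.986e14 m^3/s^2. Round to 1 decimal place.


Step 1: 2*mu/r = 2 * 3.986e14 / 7.971512e+06 = 100006121.7997
Step 2: v_esc = sqrt(100006121.7997) = 10000.3 m/s

10000.3


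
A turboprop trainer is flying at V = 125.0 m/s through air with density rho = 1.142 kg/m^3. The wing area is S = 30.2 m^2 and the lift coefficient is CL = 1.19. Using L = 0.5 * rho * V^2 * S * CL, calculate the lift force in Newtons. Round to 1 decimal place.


Step 1: Calculate dynamic pressure q = 0.5 * 1.142 * 125.0^2 = 0.5 * 1.142 * 15625.0 = 8921.875 Pa
Step 2: Multiply by wing area and lift coefficient: L = 8921.875 * 30.2 * 1.19
Step 3: L = 269440.625 * 1.19 = 320634.3 N

320634.3


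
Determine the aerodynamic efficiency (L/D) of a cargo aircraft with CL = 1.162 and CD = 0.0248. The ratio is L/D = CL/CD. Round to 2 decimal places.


Step 1: L/D = CL / CD = 1.162 / 0.0248
Step 2: L/D = 46.85

46.85


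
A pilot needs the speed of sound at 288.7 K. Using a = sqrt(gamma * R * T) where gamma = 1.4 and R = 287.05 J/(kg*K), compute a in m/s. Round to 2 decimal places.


Step 1: gamma * R * T = 1.4 * 287.05 * 288.7 = 116019.869
Step 2: a = sqrt(116019.869) = 340.62 m/s

340.62


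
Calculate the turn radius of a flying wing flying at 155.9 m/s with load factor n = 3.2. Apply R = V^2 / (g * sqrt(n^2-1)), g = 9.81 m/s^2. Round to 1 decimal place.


Step 1: V^2 = 155.9^2 = 24304.81
Step 2: n^2 - 1 = 3.2^2 - 1 = 9.24
Step 3: sqrt(9.24) = 3.039737
Step 4: R = 24304.81 / (9.81 * 3.039737) = 815.1 m

815.1


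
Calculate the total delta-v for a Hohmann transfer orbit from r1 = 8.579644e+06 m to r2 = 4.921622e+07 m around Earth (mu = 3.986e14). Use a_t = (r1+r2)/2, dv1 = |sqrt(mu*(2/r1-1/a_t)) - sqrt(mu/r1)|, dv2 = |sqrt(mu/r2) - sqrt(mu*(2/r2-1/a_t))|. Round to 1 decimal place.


Step 1: Transfer semi-major axis a_t = (8.579644e+06 + 4.921622e+07) / 2 = 2.889793e+07 m
Step 2: v1 (circular at r1) = sqrt(mu/r1) = 6816.07 m/s
Step 3: v_t1 = sqrt(mu*(2/r1 - 1/a_t)) = 8895.18 m/s
Step 4: dv1 = |8895.18 - 6816.07| = 2079.11 m/s
Step 5: v2 (circular at r2) = 2845.87 m/s, v_t2 = 1550.66 m/s
Step 6: dv2 = |2845.87 - 1550.66| = 1295.21 m/s
Step 7: Total delta-v = 2079.11 + 1295.21 = 3374.3 m/s

3374.3


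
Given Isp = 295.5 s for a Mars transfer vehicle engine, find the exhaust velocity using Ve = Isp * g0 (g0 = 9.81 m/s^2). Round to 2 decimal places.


Step 1: Ve = Isp * g0 = 295.5 * 9.81
Step 2: Ve = 2898.86 m/s

2898.86


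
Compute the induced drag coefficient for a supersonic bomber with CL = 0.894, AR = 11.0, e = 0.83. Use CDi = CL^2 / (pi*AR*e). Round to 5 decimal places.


Step 1: CL^2 = 0.894^2 = 0.799236
Step 2: pi * AR * e = 3.14159 * 11.0 * 0.83 = 28.682741
Step 3: CDi = 0.799236 / 28.682741 = 0.02786

0.02786


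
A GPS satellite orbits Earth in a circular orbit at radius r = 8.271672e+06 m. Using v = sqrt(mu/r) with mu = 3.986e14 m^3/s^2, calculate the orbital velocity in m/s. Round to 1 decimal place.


Step 1: mu / r = 3.986e14 / 8.271672e+06 = 48188564.5369
Step 2: v = sqrt(48188564.5369) = 6941.8 m/s

6941.8


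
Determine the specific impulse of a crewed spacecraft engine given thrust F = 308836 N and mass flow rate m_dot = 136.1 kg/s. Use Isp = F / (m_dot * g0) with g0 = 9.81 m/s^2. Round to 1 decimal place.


Step 1: m_dot * g0 = 136.1 * 9.81 = 1335.14
Step 2: Isp = 308836 / 1335.14 = 231.3 s

231.3


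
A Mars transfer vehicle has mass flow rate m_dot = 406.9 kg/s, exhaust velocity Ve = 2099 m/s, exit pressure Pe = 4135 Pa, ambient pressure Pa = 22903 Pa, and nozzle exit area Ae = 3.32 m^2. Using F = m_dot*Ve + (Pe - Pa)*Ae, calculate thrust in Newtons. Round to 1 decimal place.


Step 1: Momentum thrust = m_dot * Ve = 406.9 * 2099 = 854083.1 N
Step 2: Pressure thrust = (Pe - Pa) * Ae = (4135 - 22903) * 3.32 = -62309.76 N
Step 3: Total thrust F = 854083.1 + -62309.76 = 791773.3 N

791773.3


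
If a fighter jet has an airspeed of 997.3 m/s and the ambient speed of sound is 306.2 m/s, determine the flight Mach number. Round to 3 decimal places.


Step 1: M = V / a = 997.3 / 306.2
Step 2: M = 3.257

3.257


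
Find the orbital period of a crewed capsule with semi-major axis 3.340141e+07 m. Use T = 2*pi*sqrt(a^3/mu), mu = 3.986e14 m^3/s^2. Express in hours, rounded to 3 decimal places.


Step 1: a^3 / mu = 3.726442e+22 / 3.986e14 = 9.348827e+07
Step 2: sqrt(9.348827e+07) = 9668.9331 s
Step 3: T = 2*pi * 9668.9331 = 60751.7 s
Step 4: T in hours = 60751.7 / 3600 = 16.875 hours

16.875


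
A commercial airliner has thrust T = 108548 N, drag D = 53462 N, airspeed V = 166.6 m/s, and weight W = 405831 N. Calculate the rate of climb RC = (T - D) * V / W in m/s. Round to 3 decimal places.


Step 1: Excess thrust = T - D = 108548 - 53462 = 55086 N
Step 2: Excess power = 55086 * 166.6 = 9177327.6 W
Step 3: RC = 9177327.6 / 405831 = 22.614 m/s

22.614


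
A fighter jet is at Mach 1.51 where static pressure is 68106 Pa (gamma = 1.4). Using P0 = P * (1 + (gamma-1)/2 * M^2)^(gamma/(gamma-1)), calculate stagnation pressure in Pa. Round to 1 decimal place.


Step 1: (gamma-1)/2 * M^2 = 0.2 * 2.2801 = 0.45602
Step 2: 1 + 0.45602 = 1.45602
Step 3: Exponent gamma/(gamma-1) = 3.5
Step 4: P0 = 68106 * 1.45602^3.5 = 253671.1 Pa

253671.1


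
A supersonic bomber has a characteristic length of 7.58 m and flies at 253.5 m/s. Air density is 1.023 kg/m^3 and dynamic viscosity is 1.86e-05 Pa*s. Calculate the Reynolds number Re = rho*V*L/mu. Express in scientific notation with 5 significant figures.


Step 1: Numerator = rho * V * L = 1.023 * 253.5 * 7.58 = 1965.72519
Step 2: Re = 1965.72519 / 1.86e-05
Step 3: Re = 1.0568e+08

1.0568e+08


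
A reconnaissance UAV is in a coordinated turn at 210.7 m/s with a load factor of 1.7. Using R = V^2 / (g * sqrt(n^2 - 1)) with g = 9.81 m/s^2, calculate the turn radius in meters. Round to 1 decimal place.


Step 1: V^2 = 210.7^2 = 44394.49
Step 2: n^2 - 1 = 1.7^2 - 1 = 1.89
Step 3: sqrt(1.89) = 1.374773
Step 4: R = 44394.49 / (9.81 * 1.374773) = 3291.8 m

3291.8


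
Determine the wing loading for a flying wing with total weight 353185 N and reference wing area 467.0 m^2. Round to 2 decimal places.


Step 1: Wing loading = W / S = 353185 / 467.0
Step 2: Wing loading = 756.28 N/m^2

756.28


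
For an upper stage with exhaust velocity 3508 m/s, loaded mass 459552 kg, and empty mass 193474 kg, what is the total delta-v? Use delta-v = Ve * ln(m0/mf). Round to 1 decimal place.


Step 1: Mass ratio m0/mf = 459552 / 193474 = 2.375265
Step 2: ln(2.375265) = 0.865109
Step 3: delta-v = 3508 * 0.865109 = 3034.8 m/s

3034.8


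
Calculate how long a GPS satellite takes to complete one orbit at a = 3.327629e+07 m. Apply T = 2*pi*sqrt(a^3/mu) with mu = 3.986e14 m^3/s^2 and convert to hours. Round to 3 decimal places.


Step 1: a^3 / mu = 3.684722e+22 / 3.986e14 = 9.244159e+07
Step 2: sqrt(9.244159e+07) = 9614.655 s
Step 3: T = 2*pi * 9614.655 = 60410.66 s
Step 4: T in hours = 60410.66 / 3600 = 16.781 hours

16.781


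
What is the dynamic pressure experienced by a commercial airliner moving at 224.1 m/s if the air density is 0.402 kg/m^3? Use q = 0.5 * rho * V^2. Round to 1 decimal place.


Step 1: V^2 = 224.1^2 = 50220.81
Step 2: q = 0.5 * 0.402 * 50220.81
Step 3: q = 10094.4 Pa

10094.4


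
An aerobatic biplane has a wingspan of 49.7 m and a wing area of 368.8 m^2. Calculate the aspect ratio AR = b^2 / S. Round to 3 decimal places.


Step 1: b^2 = 49.7^2 = 2470.09
Step 2: AR = 2470.09 / 368.8 = 6.698

6.698


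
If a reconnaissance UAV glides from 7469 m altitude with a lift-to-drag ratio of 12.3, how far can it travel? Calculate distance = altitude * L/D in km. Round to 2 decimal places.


Step 1: Glide distance = altitude * L/D = 7469 * 12.3 = 91868.7 m
Step 2: Convert to km: 91868.7 / 1000 = 91.87 km

91.87


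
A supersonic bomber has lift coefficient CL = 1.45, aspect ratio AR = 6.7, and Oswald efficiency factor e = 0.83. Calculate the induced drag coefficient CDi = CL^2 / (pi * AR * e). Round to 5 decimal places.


Step 1: CL^2 = 1.45^2 = 2.1025
Step 2: pi * AR * e = 3.14159 * 6.7 * 0.83 = 17.470397
Step 3: CDi = 2.1025 / 17.470397 = 0.12035

0.12035


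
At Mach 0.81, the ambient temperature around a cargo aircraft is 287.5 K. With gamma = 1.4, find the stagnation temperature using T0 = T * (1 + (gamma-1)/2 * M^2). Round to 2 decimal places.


Step 1: (gamma-1)/2 = 0.2
Step 2: M^2 = 0.6561
Step 3: 1 + 0.2 * 0.6561 = 1.13122
Step 4: T0 = 287.5 * 1.13122 = 325.23 K

325.23


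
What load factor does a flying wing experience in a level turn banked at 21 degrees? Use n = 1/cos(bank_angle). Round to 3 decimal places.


Step 1: Convert 21 degrees to radians = 0.366519
Step 2: cos(21 deg) = 0.93358
Step 3: n = 1 / 0.93358 = 1.071

1.071


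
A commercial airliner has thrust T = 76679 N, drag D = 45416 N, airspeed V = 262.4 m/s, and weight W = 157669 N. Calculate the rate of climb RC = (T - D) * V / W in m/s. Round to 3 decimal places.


Step 1: Excess thrust = T - D = 76679 - 45416 = 31263 N
Step 2: Excess power = 31263 * 262.4 = 8203411.2 W
Step 3: RC = 8203411.2 / 157669 = 52.029 m/s

52.029


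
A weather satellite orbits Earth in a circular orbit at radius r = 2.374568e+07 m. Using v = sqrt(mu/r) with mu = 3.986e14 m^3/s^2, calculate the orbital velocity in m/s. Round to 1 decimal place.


Step 1: mu / r = 3.986e14 / 2.374568e+07 = 16786211.2182
Step 2: v = sqrt(16786211.2182) = 4097.1 m/s

4097.1


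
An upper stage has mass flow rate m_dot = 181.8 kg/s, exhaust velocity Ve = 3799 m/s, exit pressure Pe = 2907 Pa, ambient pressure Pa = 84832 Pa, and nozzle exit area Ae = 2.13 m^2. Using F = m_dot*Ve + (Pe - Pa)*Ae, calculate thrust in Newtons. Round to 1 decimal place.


Step 1: Momentum thrust = m_dot * Ve = 181.8 * 3799 = 690658.2 N
Step 2: Pressure thrust = (Pe - Pa) * Ae = (2907 - 84832) * 2.13 = -174500.25 N
Step 3: Total thrust F = 690658.2 + -174500.25 = 516158.0 N

516158.0


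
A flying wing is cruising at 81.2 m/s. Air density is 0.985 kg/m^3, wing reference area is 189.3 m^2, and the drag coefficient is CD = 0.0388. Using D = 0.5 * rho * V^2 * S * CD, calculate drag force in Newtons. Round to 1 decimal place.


Step 1: Dynamic pressure q = 0.5 * 0.985 * 81.2^2 = 3247.2692 Pa
Step 2: Drag D = q * S * CD = 3247.2692 * 189.3 * 0.0388
Step 3: D = 23850.7 N

23850.7


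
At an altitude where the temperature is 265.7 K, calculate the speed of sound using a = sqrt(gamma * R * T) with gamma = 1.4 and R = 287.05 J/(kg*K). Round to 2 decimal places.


Step 1: gamma * R * T = 1.4 * 287.05 * 265.7 = 106776.859
Step 2: a = sqrt(106776.859) = 326.77 m/s

326.77


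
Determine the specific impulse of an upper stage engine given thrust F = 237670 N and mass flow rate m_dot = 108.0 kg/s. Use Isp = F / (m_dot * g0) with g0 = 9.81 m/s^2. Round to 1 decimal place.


Step 1: m_dot * g0 = 108.0 * 9.81 = 1059.48
Step 2: Isp = 237670 / 1059.48 = 224.3 s

224.3


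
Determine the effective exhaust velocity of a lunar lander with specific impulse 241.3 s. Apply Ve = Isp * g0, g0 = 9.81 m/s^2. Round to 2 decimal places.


Step 1: Ve = Isp * g0 = 241.3 * 9.81
Step 2: Ve = 2367.15 m/s

2367.15


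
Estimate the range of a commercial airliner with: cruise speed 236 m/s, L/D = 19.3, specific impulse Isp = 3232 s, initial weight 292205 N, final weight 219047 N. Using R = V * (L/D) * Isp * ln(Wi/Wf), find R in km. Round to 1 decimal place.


Step 1: Coefficient = V * (L/D) * Isp = 236 * 19.3 * 3232 = 14721113.6 m
Step 2: Wi/Wf = 292205 / 219047 = 1.333983
Step 3: ln(1.333983) = 0.288169
Step 4: R = 14721113.6 * 0.288169 = 4242172.9 m = 4242.2 km

4242.2


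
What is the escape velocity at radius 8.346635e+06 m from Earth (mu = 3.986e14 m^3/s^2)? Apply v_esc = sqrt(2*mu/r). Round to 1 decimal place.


Step 1: 2*mu/r = 2 * 3.986e14 / 8.346635e+06 = 95511544.4727
Step 2: v_esc = sqrt(95511544.4727) = 9773.0 m/s

9773.0


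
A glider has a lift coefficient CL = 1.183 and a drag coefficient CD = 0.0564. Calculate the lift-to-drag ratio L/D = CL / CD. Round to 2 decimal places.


Step 1: L/D = CL / CD = 1.183 / 0.0564
Step 2: L/D = 20.98

20.98


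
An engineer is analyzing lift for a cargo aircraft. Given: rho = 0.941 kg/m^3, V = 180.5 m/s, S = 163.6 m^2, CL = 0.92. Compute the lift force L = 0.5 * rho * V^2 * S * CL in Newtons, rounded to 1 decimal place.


Step 1: Calculate dynamic pressure q = 0.5 * 0.941 * 180.5^2 = 0.5 * 0.941 * 32580.25 = 15329.0076 Pa
Step 2: Multiply by wing area and lift coefficient: L = 15329.0076 * 163.6 * 0.92
Step 3: L = 2507825.6474 * 0.92 = 2307199.6 N

2307199.6


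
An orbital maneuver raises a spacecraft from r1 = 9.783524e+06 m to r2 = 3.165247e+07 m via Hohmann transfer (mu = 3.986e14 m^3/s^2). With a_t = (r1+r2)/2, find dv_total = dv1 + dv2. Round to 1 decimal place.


Step 1: Transfer semi-major axis a_t = (9.783524e+06 + 3.165247e+07) / 2 = 2.071800e+07 m
Step 2: v1 (circular at r1) = sqrt(mu/r1) = 6382.94 m/s
Step 3: v_t1 = sqrt(mu*(2/r1 - 1/a_t)) = 7889.53 m/s
Step 4: dv1 = |7889.53 - 6382.94| = 1506.58 m/s
Step 5: v2 (circular at r2) = 3548.66 m/s, v_t2 = 2438.59 m/s
Step 6: dv2 = |3548.66 - 2438.59| = 1110.07 m/s
Step 7: Total delta-v = 1506.58 + 1110.07 = 2616.7 m/s

2616.7


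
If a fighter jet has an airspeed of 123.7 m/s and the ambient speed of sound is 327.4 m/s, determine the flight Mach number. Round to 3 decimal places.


Step 1: M = V / a = 123.7 / 327.4
Step 2: M = 0.378

0.378


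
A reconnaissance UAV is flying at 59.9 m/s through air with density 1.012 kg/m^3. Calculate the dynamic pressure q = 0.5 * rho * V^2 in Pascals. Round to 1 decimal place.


Step 1: V^2 = 59.9^2 = 3588.01
Step 2: q = 0.5 * 1.012 * 3588.01
Step 3: q = 1815.5 Pa

1815.5


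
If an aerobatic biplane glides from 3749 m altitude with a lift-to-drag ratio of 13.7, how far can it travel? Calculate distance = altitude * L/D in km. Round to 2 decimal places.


Step 1: Glide distance = altitude * L/D = 3749 * 13.7 = 51361.3 m
Step 2: Convert to km: 51361.3 / 1000 = 51.36 km

51.36


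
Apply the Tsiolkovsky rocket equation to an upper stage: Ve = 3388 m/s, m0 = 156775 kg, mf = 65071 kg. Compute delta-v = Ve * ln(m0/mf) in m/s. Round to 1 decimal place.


Step 1: Mass ratio m0/mf = 156775 / 65071 = 2.409291
Step 2: ln(2.409291) = 0.879333
Step 3: delta-v = 3388 * 0.879333 = 2979.2 m/s

2979.2


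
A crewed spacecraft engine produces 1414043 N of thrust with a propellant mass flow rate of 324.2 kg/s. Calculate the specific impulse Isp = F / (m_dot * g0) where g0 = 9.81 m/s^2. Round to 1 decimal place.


Step 1: m_dot * g0 = 324.2 * 9.81 = 3180.4
Step 2: Isp = 1414043 / 3180.4 = 444.6 s

444.6


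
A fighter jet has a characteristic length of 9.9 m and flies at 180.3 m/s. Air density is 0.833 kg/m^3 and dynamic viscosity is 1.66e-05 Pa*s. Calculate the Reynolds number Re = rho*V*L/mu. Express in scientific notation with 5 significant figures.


Step 1: Numerator = rho * V * L = 0.833 * 180.3 * 9.9 = 1486.88001
Step 2: Re = 1486.88001 / 1.66e-05
Step 3: Re = 8.9571e+07

8.9571e+07


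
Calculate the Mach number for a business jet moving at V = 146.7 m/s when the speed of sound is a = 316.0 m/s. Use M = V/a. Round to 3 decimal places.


Step 1: M = V / a = 146.7 / 316.0
Step 2: M = 0.464

0.464


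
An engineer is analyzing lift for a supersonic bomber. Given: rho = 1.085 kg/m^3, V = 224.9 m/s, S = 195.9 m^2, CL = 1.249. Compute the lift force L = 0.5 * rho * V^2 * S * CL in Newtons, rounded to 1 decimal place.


Step 1: Calculate dynamic pressure q = 0.5 * 1.085 * 224.9^2 = 0.5 * 1.085 * 50580.01 = 27439.6554 Pa
Step 2: Multiply by wing area and lift coefficient: L = 27439.6554 * 195.9 * 1.249
Step 3: L = 5375428.4978 * 1.249 = 6713910.2 N

6713910.2


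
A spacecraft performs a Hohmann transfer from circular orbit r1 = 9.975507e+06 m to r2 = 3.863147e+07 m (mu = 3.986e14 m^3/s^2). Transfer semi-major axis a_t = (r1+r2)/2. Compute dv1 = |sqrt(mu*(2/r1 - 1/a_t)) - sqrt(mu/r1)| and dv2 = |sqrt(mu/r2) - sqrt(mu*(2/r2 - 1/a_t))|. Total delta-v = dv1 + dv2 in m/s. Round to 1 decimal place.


Step 1: Transfer semi-major axis a_t = (9.975507e+06 + 3.863147e+07) / 2 = 2.430349e+07 m
Step 2: v1 (circular at r1) = sqrt(mu/r1) = 6321.22 m/s
Step 3: v_t1 = sqrt(mu*(2/r1 - 1/a_t)) = 7969.62 m/s
Step 4: dv1 = |7969.62 - 6321.22| = 1648.39 m/s
Step 5: v2 (circular at r2) = 3212.17 m/s, v_t2 = 2057.93 m/s
Step 6: dv2 = |3212.17 - 2057.93| = 1154.23 m/s
Step 7: Total delta-v = 1648.39 + 1154.23 = 2802.6 m/s

2802.6


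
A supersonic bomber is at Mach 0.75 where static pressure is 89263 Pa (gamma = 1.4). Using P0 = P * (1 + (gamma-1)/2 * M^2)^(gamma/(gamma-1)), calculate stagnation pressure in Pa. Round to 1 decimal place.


Step 1: (gamma-1)/2 * M^2 = 0.2 * 0.5625 = 0.1125
Step 2: 1 + 0.1125 = 1.1125
Step 3: Exponent gamma/(gamma-1) = 3.5
Step 4: P0 = 89263 * 1.1125^3.5 = 129634.8 Pa

129634.8


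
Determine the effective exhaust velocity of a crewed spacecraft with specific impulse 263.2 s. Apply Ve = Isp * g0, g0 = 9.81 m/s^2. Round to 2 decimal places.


Step 1: Ve = Isp * g0 = 263.2 * 9.81
Step 2: Ve = 2581.99 m/s

2581.99


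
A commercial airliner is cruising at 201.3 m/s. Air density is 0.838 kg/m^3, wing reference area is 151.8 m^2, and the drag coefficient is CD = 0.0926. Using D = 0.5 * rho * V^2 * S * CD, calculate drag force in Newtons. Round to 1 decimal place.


Step 1: Dynamic pressure q = 0.5 * 0.838 * 201.3^2 = 16978.5881 Pa
Step 2: Drag D = q * S * CD = 16978.5881 * 151.8 * 0.0926
Step 3: D = 238662.6 N

238662.6


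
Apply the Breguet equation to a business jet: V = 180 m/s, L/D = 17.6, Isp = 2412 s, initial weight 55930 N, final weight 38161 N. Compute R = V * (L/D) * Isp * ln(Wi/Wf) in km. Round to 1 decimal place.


Step 1: Coefficient = V * (L/D) * Isp = 180 * 17.6 * 2412 = 7641216.0 m
Step 2: Wi/Wf = 55930 / 38161 = 1.465632
Step 3: ln(1.465632) = 0.382287
Step 4: R = 7641216.0 * 0.382287 = 2921136.4 m = 2921.1 km

2921.1


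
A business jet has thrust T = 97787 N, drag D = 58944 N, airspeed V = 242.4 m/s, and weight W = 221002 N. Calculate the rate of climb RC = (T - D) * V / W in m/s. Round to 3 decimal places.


Step 1: Excess thrust = T - D = 97787 - 58944 = 38843 N
Step 2: Excess power = 38843 * 242.4 = 9415543.2 W
Step 3: RC = 9415543.2 / 221002 = 42.604 m/s

42.604


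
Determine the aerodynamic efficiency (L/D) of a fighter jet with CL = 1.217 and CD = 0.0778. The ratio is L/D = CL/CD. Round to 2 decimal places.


Step 1: L/D = CL / CD = 1.217 / 0.0778
Step 2: L/D = 15.64

15.64


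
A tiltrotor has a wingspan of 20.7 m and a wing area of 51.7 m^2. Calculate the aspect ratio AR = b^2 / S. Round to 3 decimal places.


Step 1: b^2 = 20.7^2 = 428.49
Step 2: AR = 428.49 / 51.7 = 8.288

8.288


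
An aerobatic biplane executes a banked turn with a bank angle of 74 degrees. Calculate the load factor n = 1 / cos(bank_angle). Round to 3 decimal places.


Step 1: Convert 74 degrees to radians = 1.291544
Step 2: cos(74 deg) = 0.275637
Step 3: n = 1 / 0.275637 = 3.628

3.628


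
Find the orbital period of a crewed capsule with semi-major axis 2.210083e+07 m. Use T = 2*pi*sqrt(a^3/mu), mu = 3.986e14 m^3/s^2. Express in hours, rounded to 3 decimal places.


Step 1: a^3 / mu = 1.079508e+22 / 3.986e14 = 2.708248e+07
Step 2: sqrt(2.708248e+07) = 5204.0832 s
Step 3: T = 2*pi * 5204.0832 = 32698.22 s
Step 4: T in hours = 32698.22 / 3600 = 9.083 hours

9.083


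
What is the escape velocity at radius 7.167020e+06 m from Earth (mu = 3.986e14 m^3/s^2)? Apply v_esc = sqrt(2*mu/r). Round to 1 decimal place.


Step 1: 2*mu/r = 2 * 3.986e14 / 7.167020e+06 = 111231725.3196
Step 2: v_esc = sqrt(111231725.3196) = 10546.6 m/s

10546.6


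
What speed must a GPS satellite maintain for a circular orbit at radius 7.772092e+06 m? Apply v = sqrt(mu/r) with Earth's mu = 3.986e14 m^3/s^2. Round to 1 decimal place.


Step 1: mu / r = 3.986e14 / 7.772092e+06 = 51286063.0059
Step 2: v = sqrt(51286063.0059) = 7161.4 m/s

7161.4


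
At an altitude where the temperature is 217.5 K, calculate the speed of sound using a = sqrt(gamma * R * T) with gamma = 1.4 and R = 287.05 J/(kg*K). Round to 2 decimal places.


Step 1: gamma * R * T = 1.4 * 287.05 * 217.5 = 87406.725
Step 2: a = sqrt(87406.725) = 295.65 m/s

295.65


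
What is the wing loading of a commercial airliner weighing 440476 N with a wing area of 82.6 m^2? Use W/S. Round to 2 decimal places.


Step 1: Wing loading = W / S = 440476 / 82.6
Step 2: Wing loading = 5332.64 N/m^2

5332.64


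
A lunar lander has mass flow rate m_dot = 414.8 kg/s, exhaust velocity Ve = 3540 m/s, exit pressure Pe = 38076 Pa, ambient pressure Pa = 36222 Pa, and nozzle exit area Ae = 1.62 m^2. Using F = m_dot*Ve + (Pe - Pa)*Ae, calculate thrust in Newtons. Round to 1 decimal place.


Step 1: Momentum thrust = m_dot * Ve = 414.8 * 3540 = 1468392.0 N
Step 2: Pressure thrust = (Pe - Pa) * Ae = (38076 - 36222) * 1.62 = 3003.48 N
Step 3: Total thrust F = 1468392.0 + 3003.48 = 1471395.5 N

1471395.5


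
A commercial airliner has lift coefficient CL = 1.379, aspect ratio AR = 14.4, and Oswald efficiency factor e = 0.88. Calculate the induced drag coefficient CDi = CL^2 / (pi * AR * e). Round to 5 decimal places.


Step 1: CL^2 = 1.379^2 = 1.901641
Step 2: pi * AR * e = 3.14159 * 14.4 * 0.88 = 39.810262
Step 3: CDi = 1.901641 / 39.810262 = 0.04777

0.04777


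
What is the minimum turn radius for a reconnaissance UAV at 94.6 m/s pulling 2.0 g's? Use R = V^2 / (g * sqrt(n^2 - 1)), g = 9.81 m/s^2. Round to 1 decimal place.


Step 1: V^2 = 94.6^2 = 8949.16
Step 2: n^2 - 1 = 2.0^2 - 1 = 3.0
Step 3: sqrt(3.0) = 1.732051
Step 4: R = 8949.16 / (9.81 * 1.732051) = 526.7 m

526.7


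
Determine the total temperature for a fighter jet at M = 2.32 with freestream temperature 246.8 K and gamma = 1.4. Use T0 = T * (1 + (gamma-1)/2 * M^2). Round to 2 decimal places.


Step 1: (gamma-1)/2 = 0.2
Step 2: M^2 = 5.3824
Step 3: 1 + 0.2 * 5.3824 = 2.07648
Step 4: T0 = 246.8 * 2.07648 = 512.48 K

512.48


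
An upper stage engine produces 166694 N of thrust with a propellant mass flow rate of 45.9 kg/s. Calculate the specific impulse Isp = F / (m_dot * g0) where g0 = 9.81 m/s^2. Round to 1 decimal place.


Step 1: m_dot * g0 = 45.9 * 9.81 = 450.28
Step 2: Isp = 166694 / 450.28 = 370.2 s

370.2


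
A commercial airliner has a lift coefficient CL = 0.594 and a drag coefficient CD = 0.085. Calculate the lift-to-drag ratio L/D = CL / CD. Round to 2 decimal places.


Step 1: L/D = CL / CD = 0.594 / 0.085
Step 2: L/D = 6.99

6.99


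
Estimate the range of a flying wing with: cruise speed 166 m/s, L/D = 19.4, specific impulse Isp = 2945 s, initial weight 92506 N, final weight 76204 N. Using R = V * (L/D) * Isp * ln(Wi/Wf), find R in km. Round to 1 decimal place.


Step 1: Coefficient = V * (L/D) * Isp = 166 * 19.4 * 2945 = 9484078.0 m
Step 2: Wi/Wf = 92506 / 76204 = 1.213926
Step 3: ln(1.213926) = 0.19386
Step 4: R = 9484078.0 * 0.19386 = 1838579.1 m = 1838.6 km

1838.6


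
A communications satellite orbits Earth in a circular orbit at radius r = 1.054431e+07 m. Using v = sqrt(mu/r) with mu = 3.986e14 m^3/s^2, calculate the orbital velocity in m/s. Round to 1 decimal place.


Step 1: mu / r = 3.986e14 / 1.054431e+07 = 37802378.7237
Step 2: v = sqrt(37802378.7237) = 6148.4 m/s

6148.4


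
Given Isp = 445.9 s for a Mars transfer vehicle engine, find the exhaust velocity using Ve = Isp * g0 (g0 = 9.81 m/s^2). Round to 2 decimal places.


Step 1: Ve = Isp * g0 = 445.9 * 9.81
Step 2: Ve = 4374.28 m/s

4374.28


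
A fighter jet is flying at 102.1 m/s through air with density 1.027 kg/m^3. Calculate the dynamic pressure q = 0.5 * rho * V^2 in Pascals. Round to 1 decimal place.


Step 1: V^2 = 102.1^2 = 10424.41
Step 2: q = 0.5 * 1.027 * 10424.41
Step 3: q = 5352.9 Pa

5352.9


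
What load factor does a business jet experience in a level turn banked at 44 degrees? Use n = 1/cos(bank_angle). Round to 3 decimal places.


Step 1: Convert 44 degrees to radians = 0.767945
Step 2: cos(44 deg) = 0.71934
Step 3: n = 1 / 0.71934 = 1.390

1.390


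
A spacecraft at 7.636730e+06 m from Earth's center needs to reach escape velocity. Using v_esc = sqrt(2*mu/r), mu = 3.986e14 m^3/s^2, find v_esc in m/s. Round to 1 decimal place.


Step 1: 2*mu/r = 2 * 3.986e14 / 7.636730e+06 = 104390229.8497
Step 2: v_esc = sqrt(104390229.8497) = 10217.2 m/s

10217.2


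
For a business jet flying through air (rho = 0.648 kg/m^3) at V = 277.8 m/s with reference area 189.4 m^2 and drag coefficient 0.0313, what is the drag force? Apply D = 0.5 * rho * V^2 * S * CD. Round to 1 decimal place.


Step 1: Dynamic pressure q = 0.5 * 0.648 * 277.8^2 = 25004.0002 Pa
Step 2: Drag D = q * S * CD = 25004.0002 * 189.4 * 0.0313
Step 3: D = 148229.2 N

148229.2


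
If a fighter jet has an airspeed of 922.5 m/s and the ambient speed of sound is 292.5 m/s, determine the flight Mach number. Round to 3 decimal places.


Step 1: M = V / a = 922.5 / 292.5
Step 2: M = 3.154

3.154


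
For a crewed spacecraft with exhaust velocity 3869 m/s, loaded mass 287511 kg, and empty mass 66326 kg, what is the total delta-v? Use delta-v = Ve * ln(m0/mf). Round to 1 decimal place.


Step 1: Mass ratio m0/mf = 287511 / 66326 = 4.334816
Step 2: ln(4.334816) = 1.466679
Step 3: delta-v = 3869 * 1.466679 = 5674.6 m/s

5674.6


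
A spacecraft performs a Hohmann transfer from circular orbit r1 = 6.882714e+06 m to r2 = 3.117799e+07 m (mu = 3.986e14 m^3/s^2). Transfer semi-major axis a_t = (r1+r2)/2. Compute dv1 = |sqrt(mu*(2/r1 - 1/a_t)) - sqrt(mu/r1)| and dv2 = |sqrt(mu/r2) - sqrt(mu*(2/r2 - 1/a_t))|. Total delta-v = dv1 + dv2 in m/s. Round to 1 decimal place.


Step 1: Transfer semi-major axis a_t = (6.882714e+06 + 3.117799e+07) / 2 = 1.903035e+07 m
Step 2: v1 (circular at r1) = sqrt(mu/r1) = 7610.07 m/s
Step 3: v_t1 = sqrt(mu*(2/r1 - 1/a_t)) = 9740.68 m/s
Step 4: dv1 = |9740.68 - 7610.07| = 2130.61 m/s
Step 5: v2 (circular at r2) = 3575.56 m/s, v_t2 = 2150.31 m/s
Step 6: dv2 = |3575.56 - 2150.31| = 1425.25 m/s
Step 7: Total delta-v = 2130.61 + 1425.25 = 3555.9 m/s

3555.9


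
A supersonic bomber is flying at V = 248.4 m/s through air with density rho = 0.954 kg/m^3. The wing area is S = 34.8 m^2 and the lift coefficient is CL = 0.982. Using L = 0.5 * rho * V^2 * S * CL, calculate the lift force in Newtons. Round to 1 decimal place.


Step 1: Calculate dynamic pressure q = 0.5 * 0.954 * 248.4^2 = 0.5 * 0.954 * 61702.56 = 29432.1211 Pa
Step 2: Multiply by wing area and lift coefficient: L = 29432.1211 * 34.8 * 0.982
Step 3: L = 1024237.815 * 0.982 = 1005801.5 N

1005801.5


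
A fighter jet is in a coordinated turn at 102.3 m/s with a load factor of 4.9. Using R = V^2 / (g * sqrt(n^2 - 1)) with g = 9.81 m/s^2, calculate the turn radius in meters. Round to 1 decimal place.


Step 1: V^2 = 102.3^2 = 10465.29
Step 2: n^2 - 1 = 4.9^2 - 1 = 23.01
Step 3: sqrt(23.01) = 4.796874
Step 4: R = 10465.29 / (9.81 * 4.796874) = 222.4 m

222.4


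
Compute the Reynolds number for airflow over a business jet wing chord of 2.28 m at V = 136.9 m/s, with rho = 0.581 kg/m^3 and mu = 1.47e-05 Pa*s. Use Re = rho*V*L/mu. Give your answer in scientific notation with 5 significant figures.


Step 1: Numerator = rho * V * L = 0.581 * 136.9 * 2.28 = 181.348692
Step 2: Re = 181.348692 / 1.47e-05
Step 3: Re = 1.2337e+07

1.2337e+07


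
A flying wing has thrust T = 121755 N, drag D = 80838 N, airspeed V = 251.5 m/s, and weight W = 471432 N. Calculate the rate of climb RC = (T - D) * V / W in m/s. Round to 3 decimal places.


Step 1: Excess thrust = T - D = 121755 - 80838 = 40917 N
Step 2: Excess power = 40917 * 251.5 = 10290625.5 W
Step 3: RC = 10290625.5 / 471432 = 21.828 m/s

21.828


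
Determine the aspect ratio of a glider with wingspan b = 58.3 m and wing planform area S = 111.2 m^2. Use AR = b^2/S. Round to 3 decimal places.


Step 1: b^2 = 58.3^2 = 3398.89
Step 2: AR = 3398.89 / 111.2 = 30.566

30.566


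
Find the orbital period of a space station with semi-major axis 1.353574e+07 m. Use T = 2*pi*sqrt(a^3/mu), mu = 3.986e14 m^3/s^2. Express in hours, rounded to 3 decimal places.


Step 1: a^3 / mu = 2.479968e+21 / 3.986e14 = 6.221695e+06
Step 2: sqrt(6.221695e+06) = 2494.3326 s
Step 3: T = 2*pi * 2494.3326 = 15672.35 s
Step 4: T in hours = 15672.35 / 3600 = 4.353 hours

4.353


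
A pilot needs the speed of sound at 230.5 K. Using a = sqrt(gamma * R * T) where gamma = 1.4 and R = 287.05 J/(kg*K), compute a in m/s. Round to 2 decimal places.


Step 1: gamma * R * T = 1.4 * 287.05 * 230.5 = 92631.035
Step 2: a = sqrt(92631.035) = 304.35 m/s

304.35


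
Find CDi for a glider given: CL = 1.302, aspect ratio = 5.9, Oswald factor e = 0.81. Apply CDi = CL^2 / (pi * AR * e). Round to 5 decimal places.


Step 1: CL^2 = 1.302^2 = 1.695204
Step 2: pi * AR * e = 3.14159 * 5.9 * 0.81 = 15.013671
Step 3: CDi = 1.695204 / 15.013671 = 0.11291

0.11291


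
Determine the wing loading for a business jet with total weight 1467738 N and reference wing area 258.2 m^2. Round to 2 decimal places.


Step 1: Wing loading = W / S = 1467738 / 258.2
Step 2: Wing loading = 5684.50 N/m^2

5684.50


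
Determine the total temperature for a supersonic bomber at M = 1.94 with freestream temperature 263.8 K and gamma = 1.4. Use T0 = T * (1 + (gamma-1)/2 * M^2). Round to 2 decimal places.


Step 1: (gamma-1)/2 = 0.2
Step 2: M^2 = 3.7636
Step 3: 1 + 0.2 * 3.7636 = 1.75272
Step 4: T0 = 263.8 * 1.75272 = 462.37 K

462.37


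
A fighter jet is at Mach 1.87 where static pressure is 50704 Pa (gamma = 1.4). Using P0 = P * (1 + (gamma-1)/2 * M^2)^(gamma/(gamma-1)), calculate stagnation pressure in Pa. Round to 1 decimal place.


Step 1: (gamma-1)/2 * M^2 = 0.2 * 3.4969 = 0.69938
Step 2: 1 + 0.69938 = 1.69938
Step 3: Exponent gamma/(gamma-1) = 3.5
Step 4: P0 = 50704 * 1.69938^3.5 = 324383.7 Pa

324383.7


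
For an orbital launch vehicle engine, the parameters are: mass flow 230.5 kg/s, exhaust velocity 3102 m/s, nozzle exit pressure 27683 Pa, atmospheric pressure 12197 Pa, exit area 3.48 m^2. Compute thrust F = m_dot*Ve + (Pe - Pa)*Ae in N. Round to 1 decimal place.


Step 1: Momentum thrust = m_dot * Ve = 230.5 * 3102 = 715011.0 N
Step 2: Pressure thrust = (Pe - Pa) * Ae = (27683 - 12197) * 3.48 = 53891.28 N
Step 3: Total thrust F = 715011.0 + 53891.28 = 768902.3 N

768902.3


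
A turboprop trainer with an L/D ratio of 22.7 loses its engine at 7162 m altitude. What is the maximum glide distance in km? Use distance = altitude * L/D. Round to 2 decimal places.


Step 1: Glide distance = altitude * L/D = 7162 * 22.7 = 162577.4 m
Step 2: Convert to km: 162577.4 / 1000 = 162.58 km

162.58


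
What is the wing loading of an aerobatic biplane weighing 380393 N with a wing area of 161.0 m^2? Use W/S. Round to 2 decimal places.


Step 1: Wing loading = W / S = 380393 / 161.0
Step 2: Wing loading = 2362.69 N/m^2

2362.69


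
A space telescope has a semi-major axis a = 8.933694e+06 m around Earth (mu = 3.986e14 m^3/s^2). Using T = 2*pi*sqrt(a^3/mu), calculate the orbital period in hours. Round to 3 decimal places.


Step 1: a^3 / mu = 7.130061e+20 / 3.986e14 = 1.788776e+06
Step 2: sqrt(1.788776e+06) = 1337.4513 s
Step 3: T = 2*pi * 1337.4513 = 8403.45 s
Step 4: T in hours = 8403.45 / 3600 = 2.334 hours

2.334
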